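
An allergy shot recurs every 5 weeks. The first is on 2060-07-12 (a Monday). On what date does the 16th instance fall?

2061-12-19

The 16th occurrence is 15 intervals after the first: 15 × 35 = 525 days after 2060-07-12.
July has 31 days — 19 days to the end of July leaves 506.
From end of July to end of 2060 is 153 days (353 left).
January has 31 days (322 left).
February has 28 days (294 left).
March has 31 days (263 left).
April has 30 days (233 left).
May has 31 days (202 left).
June has 30 days (172 left).
July has 31 days (141 left).
August has 31 days (110 left).
September has 30 days (80 left).
October has 31 days (49 left).
November has 30 days (19 left).
19 days into December → 2061-12-19.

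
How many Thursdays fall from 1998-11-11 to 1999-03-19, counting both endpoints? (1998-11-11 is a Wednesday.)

19

1998-11-11 is a Wednesday; the first Thursday on or after it is 1998-11-12 (1 day later).
From 1998-11-12 to 1999-03-19: 18 + 31 + 31 + 28 + 19 = 127 days (rest of November, December, January, February, March).
127 ÷ 7 = 18 full weeks with remainder 1, so 18 more Thursdays after the first → 19.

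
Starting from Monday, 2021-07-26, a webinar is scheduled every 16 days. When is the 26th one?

2022-08-30

The 26th occurrence is 25 intervals after the first: 25 × 16 = 400 days after 2021-07-26.
July has 31 days — 5 days to the end of July leaves 395.
August has 31 days (364 left).
September has 30 days (334 left).
October has 31 days (303 left).
November has 30 days (273 left).
December has 31 days (242 left).
January has 31 days (211 left).
February has 28 days (183 left).
March has 31 days (152 left).
April has 30 days (122 left).
May has 31 days (91 left).
June has 30 days (61 left).
July has 31 days (30 left).
30 days into August → 2022-08-30.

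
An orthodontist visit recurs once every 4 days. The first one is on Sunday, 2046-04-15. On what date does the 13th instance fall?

The 13th occurrence is 12 intervals after the first: 12 × 4 = 48 days after 2046-04-15.
April has 30 days — 15 days to the end of April leaves 33.
May has 31 days (2 left).
2 days into June → 2046-06-02.

2046-06-02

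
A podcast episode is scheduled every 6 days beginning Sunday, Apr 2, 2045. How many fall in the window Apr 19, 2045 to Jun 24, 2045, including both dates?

Occurrences land 6·i days after Apr 2, 2045 for i = 0, 1, 2, …
Apr 19, 2045 is 17 days after the start; 17 ÷ 6 = 2 remainder 5; since the remainder is 5, round up to i = 3. First occurrence in the window: #4 on Apr 20, 2045 (3×6 = 18 days in).
Jun 24, 2045 is 83 days after the start; 83 ÷ 6 = 13 remainder 5. Last occurrence in the window: #14 on Jun 19, 2045.
Occurrences #4 through #14: 11 in total.

11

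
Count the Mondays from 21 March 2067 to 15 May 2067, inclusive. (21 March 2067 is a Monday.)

21 March 2067 is a Monday; the first Monday on or after it is 21 March 2067.
From 21 March 2067 to 15 May 2067: 10 + 30 + 15 = 55 days (rest of March, April, May).
55 ÷ 7 = 7 full weeks with remainder 6, so 7 more Mondays after the first → 8.

8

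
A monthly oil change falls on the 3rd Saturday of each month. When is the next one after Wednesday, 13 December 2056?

16 December 2056

December 2056 starts on a Friday; its first Saturday is the 2nd, so the 3rd Saturday is the 16th — 16 December 2056.
16 December 2056 is after 13 December 2056, so that is the next one.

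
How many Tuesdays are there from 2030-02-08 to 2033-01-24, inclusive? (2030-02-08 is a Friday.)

154

2030-02-08 is a Friday; the first Tuesday on or after it is 2030-02-12 (4 days later).
From 2030-02-12 to 2033-01-24: 322 + 365 + 366 + 24 = 1077 days (rest of 2030, 2031, 2032, to 2033-01-24 in 2033).
1077 ÷ 7 = 153 full weeks with remainder 6, so 153 more Tuesdays after the first → 154.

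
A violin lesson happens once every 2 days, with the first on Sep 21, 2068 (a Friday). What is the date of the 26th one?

Nov 10, 2068

The 26th occurrence is 25 intervals after the first: 25 × 2 = 50 days after Sep 21, 2068.
Sep has 30 days — 9 days to the end of Sep leaves 41.
Oct has 31 days (10 left).
10 days into Nov → Nov 10, 2068.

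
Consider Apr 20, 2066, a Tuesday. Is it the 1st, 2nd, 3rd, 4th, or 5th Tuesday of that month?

3rd

Day 20 falls in week ⌈20/7⌉ of the month.
Days 1–7 hold the 1st Tuesday, 8–14 the 2nd, 15–21 the 3rd, 22–28 the 4th, 29–31 the 5th.
20 is in the range for the 3rd.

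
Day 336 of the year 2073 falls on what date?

2 December 2073

January has 31 days (336 − 31 = 305 remain).
February has 28 days (305 − 28 = 277 remain).
March has 31 days (277 − 31 = 246 remain).
April has 30 days (246 − 30 = 216 remain).
May has 31 days (216 − 31 = 185 remain).
June has 30 days (185 − 30 = 155 remain).
July has 31 days (155 − 31 = 124 remain).
August has 31 days (124 − 31 = 93 remain).
September has 30 days (93 − 30 = 63 remain).
October has 31 days (63 − 31 = 32 remain).
November has 30 days (32 − 30 = 2 remain).
2 into December → December 2.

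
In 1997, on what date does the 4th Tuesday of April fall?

April 1997 begins on a Tuesday, so the first Tuesday is April 1.
The 4th Tuesday is 3 weeks later: 1 + 21 = 22.

22 April 1997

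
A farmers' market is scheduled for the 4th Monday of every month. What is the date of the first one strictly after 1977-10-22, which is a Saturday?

October 1977 starts on a Saturday; its first Monday is the 3rd, so the 4th Monday is the 24th — 1977-10-24.
1977-10-24 is after 1977-10-22, so that is the next one.

1977-10-24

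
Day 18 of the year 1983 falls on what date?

18 into January → January 18.

18 January 1983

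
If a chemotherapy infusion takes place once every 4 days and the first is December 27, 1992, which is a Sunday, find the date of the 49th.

The 49th occurrence is 48 intervals after the first: 48 × 4 = 192 days after December 27, 1992.
December has 31 days — 4 days to the end of December leaves 188.
January has 31 days (157 left).
February has 28 days (129 left).
March has 31 days (98 left).
April has 30 days (68 left).
May has 31 days (37 left).
June has 30 days (7 left).
7 days into July → July 7, 1993.

July 7, 1993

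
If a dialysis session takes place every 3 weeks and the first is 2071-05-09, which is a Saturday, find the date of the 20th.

The 20th occurrence is 19 intervals after the first: 19 × 21 = 399 days after 2071-05-09.
May has 31 days — 22 days to the end of May leaves 377.
June has 30 days (347 left).
July has 31 days (316 left).
August has 31 days (285 left).
September has 30 days (255 left).
October has 31 days (224 left).
November has 30 days (194 left).
December has 31 days (163 left).
January has 31 days (132 left).
February has 29 days (103 left).
March has 31 days (72 left).
April has 30 days (42 left).
May has 31 days (11 left).
11 days into June → 2072-06-11.

2072-06-11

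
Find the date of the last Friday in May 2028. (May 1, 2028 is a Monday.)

May 2028 begins on a Monday, so the first Friday is May 5 (4 days later).
May 2028 has 31 days. Adding weeks: 5, 12, 19, 26 — the last one ≤ 31 is the 26th.

May 26, 2028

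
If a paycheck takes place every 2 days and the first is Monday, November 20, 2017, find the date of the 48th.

The 48th occurrence is 47 intervals after the first: 47 × 2 = 94 days after November 20, 2017.
November has 30 days — 10 days to the end of November leaves 84.
December has 31 days (53 left).
January has 31 days (22 left).
22 days into February → February 22, 2018.

February 22, 2018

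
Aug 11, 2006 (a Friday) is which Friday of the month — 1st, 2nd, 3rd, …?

Day 11 falls in week ⌈11/7⌉ of the month.
Days 1–7 hold the 1st Friday, 8–14 the 2nd, 15–21 the 3rd, 22–28 the 4th, 29–31 the 5th.
11 is in the range for the 2nd.

2nd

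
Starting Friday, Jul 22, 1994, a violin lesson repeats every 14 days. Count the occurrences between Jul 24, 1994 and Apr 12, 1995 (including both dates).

Occurrences land 14·i days after Jul 22, 1994 for i = 0, 1, 2, …
Jul 24, 1994 is 2 days after the start; 2 ÷ 14 = 0 remainder 2; since the remainder is 2, round up to i = 1. First occurrence in the window: #2 on Aug 5, 1994 (1×14 = 14 days in).
Apr 12, 1995 is 264 days after the start; 264 ÷ 14 = 18 remainder 12. Last occurrence in the window: #19 on Mar 31, 1995.
Occurrences #2 through #19: 18 in total.

18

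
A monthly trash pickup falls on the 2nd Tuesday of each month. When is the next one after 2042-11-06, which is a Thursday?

2042-11-11

November 2042 starts on a Saturday; its first Tuesday is the 4th, so the 2nd Tuesday is the 11th — 2042-11-11.
2042-11-11 is after 2042-11-06, so that is the next one.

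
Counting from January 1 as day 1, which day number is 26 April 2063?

Days in months before April: 31 + 28 + 31 = 90.
Plus 26 days into April → day 116.

116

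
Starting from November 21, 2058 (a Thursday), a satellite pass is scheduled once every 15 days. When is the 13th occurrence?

May 20, 2059

The 13th occurrence is 12 intervals after the first: 12 × 15 = 180 days after November 21, 2058.
November has 30 days — 9 days to the end of November leaves 171.
December has 31 days (140 left).
January has 31 days (109 left).
February has 28 days (81 left).
March has 31 days (50 left).
April has 30 days (20 left).
20 days into May → May 20, 2059.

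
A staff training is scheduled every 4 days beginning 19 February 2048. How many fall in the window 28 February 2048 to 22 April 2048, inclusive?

13

Occurrences land 4·i days after 19 February 2048 for i = 0, 1, 2, …
28 February 2048 is 9 days after the start; 9 ÷ 4 = 2 remainder 1; since the remainder is 1, round up to i = 3. First occurrence in the window: #4 on 2 March 2048 (3×4 = 12 days in).
22 April 2048 is 63 days after the start; 63 ÷ 4 = 15 remainder 3. Last occurrence in the window: #16 on 19 April 2048.
Occurrences #4 through #16: 13 in total.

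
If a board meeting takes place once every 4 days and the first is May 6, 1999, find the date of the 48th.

The 48th occurrence is 47 intervals after the first: 47 × 4 = 188 days after May 6, 1999.
May has 31 days — 25 days to the end of May leaves 163.
Jun has 30 days (133 left).
Jul has 31 days (102 left).
Aug has 31 days (71 left).
Sep has 30 days (41 left).
Oct has 31 days (10 left).
10 days into Nov → Nov 10, 1999.

Nov 10, 1999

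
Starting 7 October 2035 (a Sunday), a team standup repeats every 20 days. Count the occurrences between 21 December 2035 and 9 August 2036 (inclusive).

12

Occurrences land 20·i days after 7 October 2035 for i = 0, 1, 2, …
21 December 2035 is 75 days after the start; 75 ÷ 20 = 3 remainder 15; since the remainder is 15, round up to i = 4. First occurrence in the window: #5 on 26 December 2035 (4×20 = 80 days in).
9 August 2036 is 307 days after the start; 307 ÷ 20 = 15 remainder 7. Last occurrence in the window: #16 on 2 August 2036.
Occurrences #5 through #16: 12 in total.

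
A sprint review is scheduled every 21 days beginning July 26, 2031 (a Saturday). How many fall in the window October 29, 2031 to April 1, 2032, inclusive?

7

Occurrences land 21·i days after July 26, 2031 for i = 0, 1, 2, …
October 29, 2031 is 95 days after the start; 95 ÷ 21 = 4 remainder 11; since the remainder is 11, round up to i = 5. First occurrence in the window: #6 on November 8, 2031 (5×21 = 105 days in).
April 1, 2032 is 250 days after the start; 250 ÷ 21 = 11 remainder 19. Last occurrence in the window: #12 on March 13, 2032.
Occurrences #6 through #12: 7 in total.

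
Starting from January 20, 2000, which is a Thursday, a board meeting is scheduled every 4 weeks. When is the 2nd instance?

February 17, 2000

The 2nd occurrence is 1 interval after the first: 1 × 28 = 28 days after January 20, 2000.
January has 31 days — 11 days to the end of January leaves 17.
17 days into February → February 17, 2000.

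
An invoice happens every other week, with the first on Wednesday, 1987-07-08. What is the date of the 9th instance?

1987-10-28

The 9th occurrence is 8 intervals after the first: 8 × 14 = 112 days after 1987-07-08.
July has 31 days — 23 days to the end of July leaves 89.
August has 31 days (58 left).
September has 30 days (28 left).
28 days into October → 1987-10-28.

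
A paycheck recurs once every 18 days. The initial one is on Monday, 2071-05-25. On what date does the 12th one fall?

The 12th occurrence is 11 intervals after the first: 11 × 18 = 198 days after 2071-05-25.
May has 31 days — 6 days to the end of May leaves 192.
June has 30 days (162 left).
July has 31 days (131 left).
August has 31 days (100 left).
September has 30 days (70 left).
October has 31 days (39 left).
November has 30 days (9 left).
9 days into December → 2071-12-09.

2071-12-09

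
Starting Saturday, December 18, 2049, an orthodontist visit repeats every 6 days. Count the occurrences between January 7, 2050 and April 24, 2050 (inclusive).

Occurrences land 6·i days after December 18, 2049 for i = 0, 1, 2, …
January 7, 2050 is 20 days after the start; 20 ÷ 6 = 3 remainder 2; since the remainder is 2, round up to i = 4. First occurrence in the window: #5 on January 11, 2050 (4×6 = 24 days in).
April 24, 2050 is 127 days after the start; 127 ÷ 6 = 21 remainder 1. Last occurrence in the window: #22 on April 23, 2050.
Occurrences #5 through #22: 18 in total.

18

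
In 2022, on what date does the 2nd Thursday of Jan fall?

Jan 13, 2022

The first Thursday of Jan 2022 is Jan 6.
The 2nd Thursday is 1 weeks later: 6 + 7 = 13.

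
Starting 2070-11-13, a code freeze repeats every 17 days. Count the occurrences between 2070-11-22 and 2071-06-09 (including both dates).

12

Occurrences land 17·i days after 2070-11-13 for i = 0, 1, 2, …
2070-11-22 is 9 days after the start; 9 ÷ 17 = 0 remainder 9; since the remainder is 9, round up to i = 1. First occurrence in the window: #2 on 2070-11-30 (1×17 = 17 days in).
2071-06-09 is 208 days after the start; 208 ÷ 17 = 12 remainder 4. Last occurrence in the window: #13 on 2071-06-05.
Occurrences #2 through #13: 12 in total.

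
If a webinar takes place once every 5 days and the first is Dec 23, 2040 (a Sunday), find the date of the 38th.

The 38th occurrence is 37 intervals after the first: 37 × 5 = 185 days after Dec 23, 2040.
Dec has 31 days — 8 days to the end of Dec leaves 177.
Jan has 31 days (146 left).
Feb has 28 days (118 left).
Mar has 31 days (87 left).
Apr has 30 days (57 left).
May has 31 days (26 left).
26 days into Jun → Jun 26, 2041.

Jun 26, 2041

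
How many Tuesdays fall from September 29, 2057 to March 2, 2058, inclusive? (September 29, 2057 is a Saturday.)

September 29, 2057 is a Saturday; the first Tuesday on or after it is October 2, 2057 (3 days later).
From October 2, 2057 to March 2, 2058: 29 + 30 + 31 + 31 + 28 + 2 = 151 days (rest of October, November, December, January, February, March).
151 ÷ 7 = 21 full weeks with remainder 4, so 21 more Tuesdays after the first → 22.

22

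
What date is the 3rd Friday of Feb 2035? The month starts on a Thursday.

Feb 2035 begins on a Thursday, so the first Friday is Feb 2 (1 day later).
The 3rd Friday is 2 weeks later: 2 + 14 = 16.

Feb 16, 2035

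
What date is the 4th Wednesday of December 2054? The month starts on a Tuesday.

December 2054 begins on a Tuesday, so the first Wednesday is December 2 (1 day later).
The 4th Wednesday is 3 weeks later: 2 + 21 = 23.

23 December 2054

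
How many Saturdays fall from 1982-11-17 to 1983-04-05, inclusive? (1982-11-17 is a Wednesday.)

1982-11-17 is a Wednesday; the first Saturday on or after it is 1982-11-20 (3 days later).
From 1982-11-20 to 1983-04-05: 10 + 31 + 31 + 28 + 31 + 5 = 136 days (rest of November, December, January, February, March, April).
136 ÷ 7 = 19 full weeks with remainder 3, so 19 more Saturdays after the first → 20.

20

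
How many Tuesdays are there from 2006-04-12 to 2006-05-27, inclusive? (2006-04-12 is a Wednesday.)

2006-04-12 is a Wednesday; the first Tuesday on or after it is 2006-04-18 (6 days later).
From 2006-04-18 to 2006-05-27: 12 + 27 = 39 days (rest of April, May).
39 ÷ 7 = 5 full weeks with remainder 4, so 5 more Tuesdays after the first → 6.

6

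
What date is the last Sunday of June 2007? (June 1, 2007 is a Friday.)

June 2007 begins on a Friday, so the first Sunday is June 3 (2 days later).
June 2007 has 30 days. Adding weeks: 3, 10, 17, 24 — the last one ≤ 30 is the 24th.

June 24, 2007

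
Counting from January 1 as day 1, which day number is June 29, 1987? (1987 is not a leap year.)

Days in months before June: 31 + 28 + 31 + 30 + 31 = 151.
Plus 29 days into June → day 180.

180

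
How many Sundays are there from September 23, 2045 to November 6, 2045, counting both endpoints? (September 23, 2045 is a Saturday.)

7

September 23, 2045 is a Saturday; the first Sunday on or after it is September 24, 2045 (1 day later).
From September 24, 2045 to November 6, 2045: 6 + 31 + 6 = 43 days (rest of September, October, November).
43 ÷ 7 = 6 full weeks with remainder 1, so 6 more Sundays after the first → 7.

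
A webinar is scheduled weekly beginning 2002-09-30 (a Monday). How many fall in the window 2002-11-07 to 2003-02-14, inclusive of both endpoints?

Occurrences land 7·i days after 2002-09-30 for i = 0, 1, 2, …
2002-11-07 is 38 days after the start; 38 ÷ 7 = 5 remainder 3; since the remainder is 3, round up to i = 6. First occurrence in the window: #7 on 2002-11-11 (6×7 = 42 days in).
2003-02-14 is 137 days after the start; 137 ÷ 7 = 19 remainder 4. Last occurrence in the window: #20 on 2003-02-10.
Occurrences #7 through #20: 14 in total.

14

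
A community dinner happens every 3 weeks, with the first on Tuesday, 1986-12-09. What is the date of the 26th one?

The 26th occurrence is 25 intervals after the first: 25 × 21 = 525 days after 1986-12-09.
December has 31 days — 22 days to the end of December leaves 503.
1987 has 365 days (138 left).
January has 31 days (107 left).
February has 29 days (78 left).
March has 31 days (47 left).
April has 30 days (17 left).
17 days into May → 1988-05-17.

1988-05-17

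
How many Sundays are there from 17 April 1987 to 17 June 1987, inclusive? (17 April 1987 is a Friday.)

9

17 April 1987 is a Friday; the first Sunday on or after it is 19 April 1987 (2 days later).
From 19 April 1987 to 17 June 1987: 11 + 31 + 17 = 59 days (rest of April, May, June).
59 ÷ 7 = 8 full weeks with remainder 3, so 8 more Sundays after the first → 9.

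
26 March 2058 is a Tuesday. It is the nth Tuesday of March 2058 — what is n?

4th

Day 26 falls in week ⌈26/7⌉ of the month.
Days 1–7 hold the 1st Tuesday, 8–14 the 2nd, 15–21 the 3rd, 22–28 the 4th, 29–31 the 5th.
26 is in the range for the 4th.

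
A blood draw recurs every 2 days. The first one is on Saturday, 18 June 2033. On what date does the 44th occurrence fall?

The 44th occurrence is 43 intervals after the first: 43 × 2 = 86 days after 18 June 2033.
June has 30 days — 12 days to the end of June leaves 74.
July has 31 days (43 left).
August has 31 days (12 left).
12 days into September → 12 September 2033.

12 September 2033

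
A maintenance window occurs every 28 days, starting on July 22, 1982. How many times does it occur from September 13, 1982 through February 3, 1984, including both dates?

19

Occurrences land 28·i days after July 22, 1982 for i = 0, 1, 2, …
September 13, 1982 is 53 days after the start; 53 ÷ 28 = 1 remainder 25; since the remainder is 25, round up to i = 2. First occurrence in the window: #3 on September 16, 1982 (2×28 = 56 days in).
February 3, 1984 is 561 days after the start; 561 ÷ 28 = 20 remainder 1. Last occurrence in the window: #21 on February 2, 1984.
Occurrences #3 through #21: 19 in total.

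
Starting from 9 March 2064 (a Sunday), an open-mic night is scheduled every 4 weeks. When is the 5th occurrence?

The 5th occurrence is 4 intervals after the first: 4 × 28 = 112 days after 9 March 2064.
March has 31 days — 22 days to the end of March leaves 90.
April has 30 days (60 left).
May has 31 days (29 left).
29 days into June → 29 June 2064.

29 June 2064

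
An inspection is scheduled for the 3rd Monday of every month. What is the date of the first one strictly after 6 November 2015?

16 November 2015

November 2015 starts on a Sunday; its first Monday is the 2nd, so the 3rd Monday is the 16th — 16 November 2015.
16 November 2015 is after 6 November 2015, so that is the next one.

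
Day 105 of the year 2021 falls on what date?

15 April 2021

January has 31 days (105 − 31 = 74 remain).
February has 28 days (74 − 28 = 46 remain).
March has 31 days (46 − 31 = 15 remain).
15 into April → April 15.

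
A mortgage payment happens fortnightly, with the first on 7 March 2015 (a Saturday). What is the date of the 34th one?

11 June 2016

The 34th occurrence is 33 intervals after the first: 33 × 14 = 462 days after 7 March 2015.
March has 31 days — 24 days to the end of March leaves 438.
From end of March to end of 2015 is 275 days (163 left).
January has 31 days (132 left).
February has 29 days (103 left).
March has 31 days (72 left).
April has 30 days (42 left).
May has 31 days (11 left).
11 days into June → 11 June 2016.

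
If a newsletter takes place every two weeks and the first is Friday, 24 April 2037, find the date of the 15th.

The 15th occurrence is 14 intervals after the first: 14 × 14 = 196 days after 24 April 2037.
April has 30 days — 6 days to the end of April leaves 190.
May has 31 days (159 left).
June has 30 days (129 left).
July has 31 days (98 left).
August has 31 days (67 left).
September has 30 days (37 left).
October has 31 days (6 left).
6 days into November → 6 November 2037.

6 November 2037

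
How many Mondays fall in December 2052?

5

1 December 2052 is a Sunday; the first Monday on or after it is 2 December 2052 (1 day later).
From 2 December 2052 to 31 December 2052 is 31 − 2 = 29 days.
29 ÷ 7 = 4 full weeks with remainder 1, so 4 more Mondays after the first → 5.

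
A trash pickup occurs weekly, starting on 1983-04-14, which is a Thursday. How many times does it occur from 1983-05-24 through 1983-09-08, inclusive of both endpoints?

16

Occurrences land 7·i days after 1983-04-14 for i = 0, 1, 2, …
1983-05-24 is 40 days after the start; 40 ÷ 7 = 5 remainder 5; since the remainder is 5, round up to i = 6. First occurrence in the window: #7 on 1983-05-26 (6×7 = 42 days in).
1983-09-08 is 147 days after the start; 147 ÷ 7 = 21 remainder 0. Last occurrence in the window: #22 on 1983-09-08.
Occurrences #7 through #22: 16 in total.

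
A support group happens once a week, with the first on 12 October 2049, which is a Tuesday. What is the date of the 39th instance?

5 July 2050

The 39th occurrence is 38 intervals after the first: 38 × 7 = 266 days after 12 October 2049.
October has 31 days — 19 days to the end of October leaves 247.
November has 30 days (217 left).
December has 31 days (186 left).
January has 31 days (155 left).
February has 28 days (127 left).
March has 31 days (96 left).
April has 30 days (66 left).
May has 31 days (35 left).
June has 30 days (5 left).
5 days into July → 5 July 2050.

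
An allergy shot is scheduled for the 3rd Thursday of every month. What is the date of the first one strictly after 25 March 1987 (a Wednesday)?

March 1987 starts on a Sunday; its first Thursday is the 5th, so the 3rd Thursday is the 19th — 19 March 1987.
That is not after 25 March 1987, so look at April 1987.
April 1987 starts on a Wednesday; its first Thursday is the 2nd, so the 3rd Thursday is the 16th — 16 April 1987.

16 April 1987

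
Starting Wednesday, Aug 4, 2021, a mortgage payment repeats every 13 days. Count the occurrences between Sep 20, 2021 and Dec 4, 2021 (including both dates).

Occurrences land 13·i days after Aug 4, 2021 for i = 0, 1, 2, …
Sep 20, 2021 is 47 days after the start; 47 ÷ 13 = 3 remainder 8; since the remainder is 8, round up to i = 4. First occurrence in the window: #5 on Sep 25, 2021 (4×13 = 52 days in).
Dec 4, 2021 is 122 days after the start; 122 ÷ 13 = 9 remainder 5. Last occurrence in the window: #10 on Nov 29, 2021.
Occurrences #5 through #10: 6 in total.

6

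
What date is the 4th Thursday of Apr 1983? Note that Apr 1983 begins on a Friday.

Apr 1983 begins on a Friday, so the first Thursday is Apr 7 (6 days later).
The 4th Thursday is 3 weeks later: 7 + 21 = 28.

Apr 28, 1983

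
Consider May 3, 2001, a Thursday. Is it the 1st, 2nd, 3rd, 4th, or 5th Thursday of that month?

1st

Day 3 falls in week ⌈3/7⌉ of the month.
Days 1–7 hold the 1st Thursday, 8–14 the 2nd, 15–21 the 3rd, 22–28 the 4th, 29–31 the 5th.
3 is in the range for the 1st.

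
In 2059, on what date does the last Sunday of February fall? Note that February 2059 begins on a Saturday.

2059-02-23

February 2059 begins on a Saturday, so the first Sunday is February 2 (1 day later).
February 2059 has 28 days. Adding weeks: 2, 9, 16, 23 — the last one ≤ 28 is the 23rd.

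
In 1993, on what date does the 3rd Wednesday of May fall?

The first Wednesday of May 1993 is May 5.
The 3rd Wednesday is 2 weeks later: 5 + 14 = 19.

19 May 1993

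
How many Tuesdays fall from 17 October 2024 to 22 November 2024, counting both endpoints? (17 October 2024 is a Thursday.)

5

17 October 2024 is a Thursday; the first Tuesday on or after it is 22 October 2024 (5 days later).
From 22 October 2024 to 22 November 2024: 9 + 22 = 31 days (rest of October, November).
31 ÷ 7 = 4 full weeks with remainder 3, so 4 more Tuesdays after the first → 5.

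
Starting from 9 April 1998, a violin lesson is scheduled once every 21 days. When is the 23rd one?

15 July 1999

The 23rd occurrence is 22 intervals after the first: 22 × 21 = 462 days after 9 April 1998.
April has 30 days — 21 days to the end of April leaves 441.
From end of April to end of 1998 is 245 days (196 left).
January has 31 days (165 left).
February has 28 days (137 left).
March has 31 days (106 left).
April has 30 days (76 left).
May has 31 days (45 left).
June has 30 days (15 left).
15 days into July → 15 July 1999.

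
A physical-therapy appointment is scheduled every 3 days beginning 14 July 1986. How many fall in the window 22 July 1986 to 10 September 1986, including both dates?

Occurrences land 3·i days after 14 July 1986 for i = 0, 1, 2, …
22 July 1986 is 8 days after the start; 8 ÷ 3 = 2 remainder 2; since the remainder is 2, round up to i = 3. First occurrence in the window: #4 on 23 July 1986 (3×3 = 9 days in).
10 September 1986 is 58 days after the start; 58 ÷ 3 = 19 remainder 1. Last occurrence in the window: #20 on 9 September 1986.
Occurrences #4 through #20: 17 in total.

17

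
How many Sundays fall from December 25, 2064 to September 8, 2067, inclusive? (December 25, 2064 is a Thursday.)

December 25, 2064 is a Thursday; the first Sunday on or after it is December 28, 2064 (3 days later).
From December 28, 2064 to September 8, 2067: 3 + 365 + 365 + 251 = 984 days (rest of 2064, 2065, 2066, to September 8, 2067 in 2067).
984 ÷ 7 = 140 full weeks with remainder 4, so 140 more Sundays after the first → 141.

141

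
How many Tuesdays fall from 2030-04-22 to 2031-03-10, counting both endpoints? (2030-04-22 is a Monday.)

2030-04-22 is a Monday; the first Tuesday on or after it is 2030-04-23 (1 day later).
From 2030-04-23 to 2031-03-10: 252 + 69 = 321 days (rest of 2030, to 2031-03-10 in 2031).
321 ÷ 7 = 45 full weeks with remainder 6, so 45 more Tuesdays after the first → 46.

46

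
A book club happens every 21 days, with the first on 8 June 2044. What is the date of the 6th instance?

The 6th occurrence is 5 intervals after the first: 5 × 21 = 105 days after 8 June 2044.
June has 30 days — 22 days to the end of June leaves 83.
July has 31 days (52 left).
August has 31 days (21 left).
21 days into September → 21 September 2044.

21 September 2044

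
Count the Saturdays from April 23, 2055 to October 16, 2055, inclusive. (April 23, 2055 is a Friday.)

26

April 23, 2055 is a Friday; the first Saturday on or after it is April 24, 2055 (1 day later).
From April 24, 2055 to October 16, 2055: 6 + 31 + 30 + 31 + 31 + 30 + 16 = 175 days (rest of April, May, June, July, August, September, October).
175 ÷ 7 = 25 full weeks with remainder 0, so 25 more Saturdays after the first → 26.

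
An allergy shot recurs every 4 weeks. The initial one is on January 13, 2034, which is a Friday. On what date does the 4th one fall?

April 7, 2034

The 4th occurrence is 3 intervals after the first: 3 × 28 = 84 days after January 13, 2034.
January has 31 days — 18 days to the end of January leaves 66.
February has 28 days (38 left).
March has 31 days (7 left).
7 days into April → April 7, 2034.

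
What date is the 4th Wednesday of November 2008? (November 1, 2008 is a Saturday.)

November 2008 begins on a Saturday, so the first Wednesday is November 5 (4 days later).
The 4th Wednesday is 3 weeks later: 5 + 21 = 26.

26 November 2008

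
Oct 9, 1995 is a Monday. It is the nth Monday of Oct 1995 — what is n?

2nd

Day 9 falls in week ⌈9/7⌉ of the month.
Days 1–7 hold the 1st Monday, 8–14 the 2nd, 15–21 the 3rd, 22–28 the 4th, 29–31 the 5th.
9 is in the range for the 2nd.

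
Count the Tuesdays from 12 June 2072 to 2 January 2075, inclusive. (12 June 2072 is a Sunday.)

12 June 2072 is a Sunday; the first Tuesday on or after it is 14 June 2072 (2 days later).
From 14 June 2072 to 2 January 2075: 200 + 365 + 365 + 2 = 932 days (rest of 2072, 2073, 2074, to 2 January 2075 in 2075).
932 ÷ 7 = 133 full weeks with remainder 1, so 133 more Tuesdays after the first → 134.

134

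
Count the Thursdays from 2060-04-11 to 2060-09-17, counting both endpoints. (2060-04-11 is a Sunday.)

2060-04-11 is a Sunday; the first Thursday on or after it is 2060-04-15 (4 days later).
From 2060-04-15 to 2060-09-17: 15 + 31 + 30 + 31 + 31 + 17 = 155 days (rest of April, May, June, July, August, September).
155 ÷ 7 = 22 full weeks with remainder 1, so 22 more Thursdays after the first → 23.

23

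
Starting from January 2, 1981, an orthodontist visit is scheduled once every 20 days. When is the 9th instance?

June 11, 1981

The 9th occurrence is 8 intervals after the first: 8 × 20 = 160 days after January 2, 1981.
January has 31 days — 29 days to the end of January leaves 131.
February has 28 days (103 left).
March has 31 days (72 left).
April has 30 days (42 left).
May has 31 days (11 left).
11 days into June → June 11, 1981.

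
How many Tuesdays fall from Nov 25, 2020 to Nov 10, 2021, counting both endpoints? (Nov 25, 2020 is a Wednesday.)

50

Nov 25, 2020 is a Wednesday; the first Tuesday on or after it is Dec 1, 2020 (6 days later).
From Dec 1, 2020 to Nov 10, 2021: 30 + 314 = 344 days (rest of 2020, to Nov 10, 2021 in 2021).
344 ÷ 7 = 49 full weeks with remainder 1, so 49 more Tuesdays after the first → 50.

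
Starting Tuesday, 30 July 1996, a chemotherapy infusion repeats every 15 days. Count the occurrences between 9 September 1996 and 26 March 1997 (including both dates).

13

Occurrences land 15·i days after 30 July 1996 for i = 0, 1, 2, …
9 September 1996 is 41 days after the start; 41 ÷ 15 = 2 remainder 11; since the remainder is 11, round up to i = 3. First occurrence in the window: #4 on 13 September 1996 (3×15 = 45 days in).
26 March 1997 is 239 days after the start; 239 ÷ 15 = 15 remainder 14. Last occurrence in the window: #16 on 12 March 1997.
Occurrences #4 through #16: 13 in total.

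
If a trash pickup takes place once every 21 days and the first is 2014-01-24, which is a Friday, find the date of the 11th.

2014-08-22

The 11th occurrence is 10 intervals after the first: 10 × 21 = 210 days after 2014-01-24.
January has 31 days — 7 days to the end of January leaves 203.
February has 28 days (175 left).
March has 31 days (144 left).
April has 30 days (114 left).
May has 31 days (83 left).
June has 30 days (53 left).
July has 31 days (22 left).
22 days into August → 2014-08-22.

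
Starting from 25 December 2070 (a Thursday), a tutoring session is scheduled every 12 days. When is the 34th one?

The 34th occurrence is 33 intervals after the first: 33 × 12 = 396 days after 25 December 2070.
December has 31 days — 6 days to the end of December leaves 390.
January has 31 days (359 left).
February has 28 days (331 left).
March has 31 days (300 left).
April has 30 days (270 left).
May has 31 days (239 left).
June has 30 days (209 left).
July has 31 days (178 left).
August has 31 days (147 left).
September has 30 days (117 left).
October has 31 days (86 left).
November has 30 days (56 left).
December has 31 days (25 left).
25 days into January → 25 January 2072.

25 January 2072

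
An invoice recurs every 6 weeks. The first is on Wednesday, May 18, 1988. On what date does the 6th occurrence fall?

The 6th occurrence is 5 intervals after the first: 5 × 42 = 210 days after May 18, 1988.
May has 31 days — 13 days to the end of May leaves 197.
Jun has 30 days (167 left).
Jul has 31 days (136 left).
Aug has 31 days (105 left).
Sep has 30 days (75 left).
Oct has 31 days (44 left).
Nov has 30 days (14 left).
14 days into Dec → Dec 14, 1988.

Dec 14, 1988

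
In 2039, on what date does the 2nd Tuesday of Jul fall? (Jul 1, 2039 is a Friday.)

Jul 2039 begins on a Friday, so the first Tuesday is Jul 5 (4 days later).
The 2nd Tuesday is 1 weeks later: 5 + 7 = 12.

Jul 12, 2039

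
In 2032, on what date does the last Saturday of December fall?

December 25, 2032

December 2032 begins on a Wednesday, so the first Saturday is December 4 (3 days later).
December 2032 has 31 days. Adding weeks: 4, 11, 18, 25 — the last one ≤ 31 is the 25th.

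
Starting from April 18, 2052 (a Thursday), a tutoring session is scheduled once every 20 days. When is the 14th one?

January 3, 2053

The 14th occurrence is 13 intervals after the first: 13 × 20 = 260 days after April 18, 2052.
April has 30 days — 12 days to the end of April leaves 248.
May has 31 days (217 left).
June has 30 days (187 left).
July has 31 days (156 left).
August has 31 days (125 left).
September has 30 days (95 left).
October has 31 days (64 left).
November has 30 days (34 left).
December has 31 days (3 left).
3 days into January → January 3, 2053.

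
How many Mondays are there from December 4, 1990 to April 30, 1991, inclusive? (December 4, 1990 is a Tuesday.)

21

December 4, 1990 is a Tuesday; the first Monday on or after it is December 10, 1990 (6 days later).
From December 10, 1990 to April 30, 1991: 21 + 31 + 28 + 31 + 30 = 141 days (rest of December, January, February, March, April).
141 ÷ 7 = 20 full weeks with remainder 1, so 20 more Mondays after the first → 21.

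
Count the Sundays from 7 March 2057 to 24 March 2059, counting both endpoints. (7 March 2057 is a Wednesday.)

7 March 2057 is a Wednesday; the first Sunday on or after it is 11 March 2057 (4 days later).
From 11 March 2057 to 24 March 2059: 295 + 365 + 83 = 743 days (rest of 2057, 2058, to 24 March 2059 in 2059).
743 ÷ 7 = 106 full weeks with remainder 1, so 106 more Sundays after the first → 107.

107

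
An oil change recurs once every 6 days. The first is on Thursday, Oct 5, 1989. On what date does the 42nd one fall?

Jun 8, 1990

The 42nd occurrence is 41 intervals after the first: 41 × 6 = 246 days after Oct 5, 1989.
Oct has 31 days — 26 days to the end of Oct leaves 220.
Nov has 30 days (190 left).
Dec has 31 days (159 left).
Jan has 31 days (128 left).
Feb has 28 days (100 left).
Mar has 31 days (69 left).
Apr has 30 days (39 left).
May has 31 days (8 left).
8 days into Jun → Jun 8, 1990.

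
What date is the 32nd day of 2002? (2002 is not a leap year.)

Jan has 31 days (32 − 31 = 1 remain).
1 into Feb → Feb 1.

Feb 1, 2002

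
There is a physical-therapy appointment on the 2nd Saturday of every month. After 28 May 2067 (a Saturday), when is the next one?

May 2067 starts on a Sunday; its first Saturday is the 7th, so the 2nd Saturday is the 14th — 14 May 2067.
That is not after 28 May 2067, so look at June 2067.
June 2067 starts on a Wednesday; its first Saturday is the 4th, so the 2nd Saturday is the 11th — 11 June 2067.

11 June 2067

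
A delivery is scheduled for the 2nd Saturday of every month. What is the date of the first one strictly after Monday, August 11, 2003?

September 13, 2003

August 2003 starts on a Friday; its first Saturday is the 2nd, so the 2nd Saturday is the 9th — August 9, 2003.
That is not after August 11, 2003, so look at September 2003.
September 2003 starts on a Monday; its first Saturday is the 6th, so the 2nd Saturday is the 13th — September 13, 2003.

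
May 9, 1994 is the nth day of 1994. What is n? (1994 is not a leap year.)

Days in months before May: 31 + 28 + 31 + 30 = 120.
Plus 9 days into May → day 129.

129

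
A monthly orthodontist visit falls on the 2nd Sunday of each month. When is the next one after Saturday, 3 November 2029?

November 2029 starts on a Thursday; its first Sunday is the 4th, so the 2nd Sunday is the 11th — 11 November 2029.
11 November 2029 is after 3 November 2029, so that is the next one.

11 November 2029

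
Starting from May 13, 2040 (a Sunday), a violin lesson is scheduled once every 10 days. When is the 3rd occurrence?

June 2, 2040

The 3rd occurrence is 2 intervals after the first: 2 × 10 = 20 days after May 13, 2040.
May has 31 days — 18 days to the end of May leaves 2.
2 days into June → June 2, 2040.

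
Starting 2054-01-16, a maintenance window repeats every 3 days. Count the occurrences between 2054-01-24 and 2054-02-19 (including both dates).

Occurrences land 3·i days after 2054-01-16 for i = 0, 1, 2, …
2054-01-24 is 8 days after the start; 8 ÷ 3 = 2 remainder 2; since the remainder is 2, round up to i = 3. First occurrence in the window: #4 on 2054-01-25 (3×3 = 9 days in).
2054-02-19 is 34 days after the start; 34 ÷ 3 = 11 remainder 1. Last occurrence in the window: #12 on 2054-02-18.
Occurrences #4 through #12: 9 in total.

9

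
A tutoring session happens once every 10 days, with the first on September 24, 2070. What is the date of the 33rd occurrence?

August 10, 2071

The 33rd occurrence is 32 intervals after the first: 32 × 10 = 320 days after September 24, 2070.
September has 30 days — 6 days to the end of September leaves 314.
October has 31 days (283 left).
November has 30 days (253 left).
December has 31 days (222 left).
January has 31 days (191 left).
February has 28 days (163 left).
March has 31 days (132 left).
April has 30 days (102 left).
May has 31 days (71 left).
June has 30 days (41 left).
July has 31 days (10 left).
10 days into August → August 10, 2071.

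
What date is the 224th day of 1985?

January has 31 days (224 − 31 = 193 remain).
February has 28 days (193 − 28 = 165 remain).
March has 31 days (165 − 31 = 134 remain).
April has 30 days (134 − 30 = 104 remain).
May has 31 days (104 − 31 = 73 remain).
June has 30 days (73 − 30 = 43 remain).
July has 31 days (43 − 31 = 12 remain).
12 into August → August 12.

12 August 1985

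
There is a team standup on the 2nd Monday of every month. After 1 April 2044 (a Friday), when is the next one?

April 2044 starts on a Friday; its first Monday is the 4th, so the 2nd Monday is the 11th — 11 April 2044.
11 April 2044 is after 1 April 2044, so that is the next one.

11 April 2044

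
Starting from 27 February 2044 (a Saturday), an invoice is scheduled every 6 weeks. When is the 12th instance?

The 12th occurrence is 11 intervals after the first: 11 × 42 = 462 days after 27 February 2044.
February has 29 days — 2 days to the end of February leaves 460.
From end of February to end of 2044 is 306 days (154 left).
January has 31 days (123 left).
February has 28 days (95 left).
March has 31 days (64 left).
April has 30 days (34 left).
May has 31 days (3 left).
3 days into June → 3 June 2045.

3 June 2045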